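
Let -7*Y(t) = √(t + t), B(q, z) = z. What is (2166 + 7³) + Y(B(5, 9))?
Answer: 2509 - 3*√2/7 ≈ 2508.4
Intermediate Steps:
Y(t) = -√2*√t/7 (Y(t) = -√(t + t)/7 = -√2*√t/7)
(2166 + 7³) + Y(B(5, 9)) = (2166 + 7³) - √2*√9/7 = (2166 + 343) - ⅐*√2*3 = 2509 - 3*√2/7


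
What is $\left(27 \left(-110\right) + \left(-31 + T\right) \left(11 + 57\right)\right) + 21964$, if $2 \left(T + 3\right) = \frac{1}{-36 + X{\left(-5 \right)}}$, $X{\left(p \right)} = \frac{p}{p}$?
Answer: $\frac{583836}{35} \approx 16681.0$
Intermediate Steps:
$X{\left(p \right)} = 1$
$T = - \frac{211}{70}$ ($T = -3 + \frac{1}{2 \left(-36 + 1\right)} = -3 + \frac{1}{2 \left(-35\right)} = -3 + \frac{1}{2} \left(- \frac{1}{35}\right) = -3 - \frac{1}{70} = - \frac{211}{70} \approx -3.0143$)
$\left(27 \left(-110\right) + \left(-31 + T\right) \left(11 + 57\right)\right) + 21964 = \left(27 \left(-110\right) + \left(-31 - \frac{211}{70}\right) \left(11 + 57\right)\right) + 21964 = \left(-2970 - \frac{80954}{35}\right) + 21964 = - \frac{184904}{35} + 21964 = \frac{583836}{35}$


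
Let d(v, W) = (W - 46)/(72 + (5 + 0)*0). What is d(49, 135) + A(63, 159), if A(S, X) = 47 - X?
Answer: -7975/72 ≈ -110.76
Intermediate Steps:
d(v, W) = -23/36 + W/72 (d(v, W) = (-46 + W)/(72 + 5*0) = (-46 + W)/(72 + 0) = (-46 + W)/72 = (-46 + W)*(1/72) = -23/36 + W/72)
d(49, 135) + A(63, 159) = (-23/36 + (1/72)*135) + (47 - 1*159) = (-23/36 + 15/8) + (47 - 159) = 89/72 - 112 = -7975/72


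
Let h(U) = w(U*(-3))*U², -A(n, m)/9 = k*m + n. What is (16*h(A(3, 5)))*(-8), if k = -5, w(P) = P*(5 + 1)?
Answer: 17884551168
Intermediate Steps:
w(P) = 6*P (w(P) = P*6 = 6*P)
A(n, m) = -9*n + 45*m (A(n, m) = -9*(-5*m + n) = -9*(n - 5*m) = -9*n + 45*m)
h(U) = -18*U³ (h(U) = (6*(U*(-3)))*U² = (6*(-3*U))*U² = (-18*U)*U² = -18*U³)
(16*h(A(3, 5)))*(-8) = (16*(-18*(-9*3 + 45*5)³))*(-8) = (16*(-18*(-27 + 225)³))*(-8) = (16*(-18*198³))*(-8) = (16*(-18*7762392))*(-8) = (16*(-139723056))*(-8) = -2235568896*(-8) = 17884551168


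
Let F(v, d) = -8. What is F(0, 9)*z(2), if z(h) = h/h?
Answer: -8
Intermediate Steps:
z(h) = 1
F(0, 9)*z(2) = -8*1 = -8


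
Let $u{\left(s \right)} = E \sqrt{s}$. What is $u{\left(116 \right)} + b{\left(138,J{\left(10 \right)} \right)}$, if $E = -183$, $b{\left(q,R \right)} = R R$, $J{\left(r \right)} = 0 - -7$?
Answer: $49 - 366 \sqrt{29} \approx -1922.0$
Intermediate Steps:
$J{\left(r \right)} = 7$ ($J{\left(r \right)} = 0 + 7 = 7$)
$b{\left(q,R \right)} = R^{2}$
$u{\left(s \right)} = - 183 \sqrt{s}$
$u{\left(116 \right)} + b{\left(138,J{\left(10 \right)} \right)} = - 183 \sqrt{116} + 7^{2} = - 183 \cdot 2 \sqrt{29} + 49 = - 366 \sqrt{29} + 49 = 49 - 366 \sqrt{29}$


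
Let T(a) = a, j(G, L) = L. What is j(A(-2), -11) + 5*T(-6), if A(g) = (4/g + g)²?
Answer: -41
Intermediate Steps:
A(g) = (g + 4/g)²
j(A(-2), -11) + 5*T(-6) = -11 + 5*(-6) = -11 - 30 = -41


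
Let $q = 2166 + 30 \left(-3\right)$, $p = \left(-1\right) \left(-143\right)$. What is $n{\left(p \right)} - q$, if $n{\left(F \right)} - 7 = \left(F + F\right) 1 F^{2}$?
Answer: $5846345$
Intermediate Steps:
$p = 143$
$n{\left(F \right)} = 7 + 2 F^{3}$ ($n{\left(F \right)} = 7 + \left(F + F\right) 1 F^{2} = 7 + 2 F F^{2} = 7 + 2 F^{3}$)
$q = 2076$ ($q = 2166 - 90 = 2076$)
$n{\left(p \right)} - q = \left(7 + 2 \cdot 143^{3}\right) - 2076 = \left(7 + 2 \cdot 2924207\right) - 2076 = \left(7 + 5848414\right) - 2076 = 5848421 - 2076 = 5846345$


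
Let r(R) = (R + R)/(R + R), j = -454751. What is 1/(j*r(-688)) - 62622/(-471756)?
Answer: 4746157561/35755252126 ≈ 0.13274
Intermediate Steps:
r(R) = 1 (r(R) = (2*R)/((2*R)) = (2*R)*(1/(2*R)) = 1)
1/(j*r(-688)) - 62622/(-471756) = 1/(-454751*1) - 62622/(-471756) = -1/454751*1 - 62622*(-1/471756) = -1/454751 + 10437/78626 = 4746157561/35755252126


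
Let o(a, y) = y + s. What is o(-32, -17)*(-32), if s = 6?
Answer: 352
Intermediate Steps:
o(a, y) = 6 + y (o(a, y) = y + 6 = 6 + y)
o(-32, -17)*(-32) = (6 - 17)*(-32) = -11*(-32) = 352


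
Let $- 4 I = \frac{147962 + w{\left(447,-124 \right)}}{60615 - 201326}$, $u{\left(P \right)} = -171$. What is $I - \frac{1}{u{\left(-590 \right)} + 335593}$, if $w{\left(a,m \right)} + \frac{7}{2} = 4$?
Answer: $\frac{49629314831}{188790260168} \approx 0.26288$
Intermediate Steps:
$w{\left(a,m \right)} = \frac{1}{2}$ ($w{\left(a,m \right)} = - \frac{7}{2} + 4 = \frac{1}{2}$)
$I = \frac{295925}{1125688}$ ($I = - \frac{\left(147962 + \frac{1}{2}\right) \frac{1}{60615 - 201326}}{4} = - \frac{\frac{295925}{2} \frac{1}{-140711}}{4} = - \frac{\frac{295925}{2} \left(- \frac{1}{140711}\right)}{4} = \left(- \frac{1}{4}\right) \left(- \frac{295925}{281422}\right) = \frac{295925}{1125688} \approx 0.26288$)
$I - \frac{1}{u{\left(-590 \right)} + 335593} = \frac{295925}{1125688} - \frac{1}{-171 + 335593} = \frac{295925}{1125688} - \frac{1}{335422} = \frac{49629314831}{188790260168}$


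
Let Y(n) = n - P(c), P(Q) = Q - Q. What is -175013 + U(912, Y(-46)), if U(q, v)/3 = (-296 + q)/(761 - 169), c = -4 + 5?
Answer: -12950731/74 ≈ -1.7501e+5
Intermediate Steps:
c = 1
P(Q) = 0
Y(n) = n (Y(n) = n - 1*0 = n + 0 = n)
U(q, v) = -3/2 + 3*q/592 (U(q, v) = 3*((-296 + q)/(761 - 169)) = 3*((-296 + q)/592) = 3*((-296 + q)*(1/592)) = 3*(-½ + q/592) = -3/2 + 3*q/592)
-175013 + U(912, Y(-46)) = -175013 + (-3/2 + (3/592)*912) = -175013 + (-3/2 + 171/37) = -175013 + 231/74 = -12950731/74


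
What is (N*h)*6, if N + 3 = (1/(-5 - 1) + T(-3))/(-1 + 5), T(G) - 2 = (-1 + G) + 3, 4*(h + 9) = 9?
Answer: 1809/16 ≈ 113.06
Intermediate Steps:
h = -27/4 (h = -9 + (¼)*9 = -9 + 9/4 = -27/4 ≈ -6.7500)
T(G) = 4 + G (T(G) = 2 + ((-1 + G) + 3) = 2 + (2 + G) = 4 + G)
N = -67/24 (N = -3 + (1/(-5 - 1) + (4 - 3))/(-1 + 5) = -3 + (1/(-6) + 1)/4 = -3 + (-⅙ + 1)*(¼) = -3 + (⅚)*(¼) = -3 + 5/24 = -67/24 ≈ -2.7917)
(N*h)*6 = -67/24*(-27/4)*6 = (603/32)*6 = 1809/16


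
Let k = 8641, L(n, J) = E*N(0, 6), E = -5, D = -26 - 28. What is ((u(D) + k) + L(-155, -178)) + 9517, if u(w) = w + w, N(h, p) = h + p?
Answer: 18020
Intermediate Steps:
D = -54
u(w) = 2*w
L(n, J) = -30 (L(n, J) = -5*(0 + 6) = -5*6 = -30)
((u(D) + k) + L(-155, -178)) + 9517 = ((2*(-54) + 8641) - 30) + 9517 = ((-108 + 8641) - 30) + 9517 = (8533 - 30) + 9517 = 8503 + 9517 = 18020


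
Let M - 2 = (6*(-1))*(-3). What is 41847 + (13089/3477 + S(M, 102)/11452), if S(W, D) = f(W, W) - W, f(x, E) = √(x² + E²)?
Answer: 138869912273/3318217 + 5*√2/2863 ≈ 41851.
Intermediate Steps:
f(x, E) = √(E² + x²)
M = 20 (M = 2 + (6*(-1))*(-3) = 2 - 6*(-3) = 2 + 18 = 20)
S(W, D) = -W + √2*√(W²) (S(W, D) = √(W² + W²) - W = √(2*W²) - W = √2*√(W²) - W = -W + √2*√(W²))
41847 + (13089/3477 + S(M, 102)/11452) = 41847 + (13089/3477 + (-1*20 + √2*√(20²))/11452) = 41847 + (13089*(1/3477) + (-20 + √2*√400)*(1/11452)) = 41847 + (4363/1159 + (-20 + √2*20)*(1/11452)) = 41847 + (4363/1159 + (-20 + 20*√2)*(1/11452)) = 41847 + (4363/1159 + (-5/2863 + 5*√2/2863)) = 41847 + (12485474/3318217 + 5*√2/2863) = 138869912273/3318217 + 5*√2/2863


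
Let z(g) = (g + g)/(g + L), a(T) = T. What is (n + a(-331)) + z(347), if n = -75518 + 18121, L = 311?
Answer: -18992165/329 ≈ -57727.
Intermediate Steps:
n = -57397
z(g) = 2*g/(311 + g) (z(g) = (g + g)/(g + 311) = (2*g)/(311 + g) = 2*g/(311 + g))
(n + a(-331)) + z(347) = (-57397 - 331) + 2*347/(311 + 347) = -57728 + 2*347/658 = -57728 + 2*347*(1/658) = -57728 + 347/329 = -18992165/329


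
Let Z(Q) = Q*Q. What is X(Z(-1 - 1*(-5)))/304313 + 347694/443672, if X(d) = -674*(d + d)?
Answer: 48119343263/67507578668 ≈ 0.71280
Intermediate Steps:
Z(Q) = Q²
X(d) = -1348*d
X(Z(-1 - 1*(-5)))/304313 + 347694/443672 = -1348*(-1 - 1*(-5))²/304313 + 347694/443672 = -1348*(-1 + 5)²*(1/304313) + 347694*(1/443672) = -1348*4²*(1/304313) + 173847/221836 = -1348*16*(1/304313) + 173847/221836 = -21568*1/304313 + 173847/221836 = -21568/304313 + 173847/221836 = 48119343263/67507578668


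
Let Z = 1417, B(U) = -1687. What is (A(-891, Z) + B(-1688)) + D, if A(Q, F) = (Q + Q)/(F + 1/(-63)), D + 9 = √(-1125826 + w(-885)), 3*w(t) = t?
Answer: -75757093/44635 + I*√1126121 ≈ -1697.3 + 1061.2*I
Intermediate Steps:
w(t) = t/3
D = -9 + I*√1126121 (D = -9 + √(-1125826 + (⅓)*(-885)) = -9 + √(-1125826 - 295) = -9 + √(-1126121) = -9 + I*√1126121 ≈ -9.0 + 1061.2*I)
A(Q, F) = 2*Q/(-1/63 + F) (A(Q, F) = (2*Q)/(F - 1/63) = (2*Q)/(-1/63 + F) = 2*Q/(-1/63 + F))
(A(-891, Z) + B(-1688)) + D = (126*(-891)/(-1 + 63*1417) - 1687) + (-9 + I*√1126121) = (126*(-891)/(-1 + 89271) - 1687) + (-9 + I*√1126121) = (126*(-891)/89270 - 1687) + (-9 + I*√1126121) = (126*(-891)*(1/89270) - 1687) + (-9 + I*√1126121) = (-56133/44635 - 1687) + (-9 + I*√1126121) = -75355378/44635 + (-9 + I*√1126121) = -75757093/44635 + I*√1126121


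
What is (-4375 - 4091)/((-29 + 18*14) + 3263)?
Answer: -17/7 ≈ -2.4286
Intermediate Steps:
(-4375 - 4091)/((-29 + 18*14) + 3263) = -8466/((-29 + 252) + 3263) = -8466/(223 + 3263) = -8466/3486 = -8466*1/3486 = -17/7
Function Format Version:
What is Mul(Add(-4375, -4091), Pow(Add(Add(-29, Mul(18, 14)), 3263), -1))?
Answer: Rational(-17, 7) ≈ -2.4286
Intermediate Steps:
Mul(Add(-4375, -4091), Pow(Add(Add(-29, Mul(18, 14)), 3263), -1)) = Mul(-8466, Pow(Add(Add(-29, 252), 3263), -1)) = Mul(-8466, Pow(Add(223, 3263), -1)) = Mul(-8466, Pow(3486, -1)) = Mul(-8466, Rational(1, 3486)) = Rational(-17, 7)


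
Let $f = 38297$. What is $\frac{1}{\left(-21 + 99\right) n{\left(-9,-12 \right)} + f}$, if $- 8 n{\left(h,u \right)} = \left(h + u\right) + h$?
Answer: $\frac{2}{77179} \approx 2.5914 \cdot 10^{-5}$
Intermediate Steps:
$n{\left(h,u \right)} = - \frac{h}{4} - \frac{u}{8}$ ($n{\left(h,u \right)} = - \frac{\left(h + u\right) + h}{8} = - \frac{u + 2 h}{8} = - \frac{h}{4} - \frac{u}{8}$)
$\frac{1}{\left(-21 + 99\right) n{\left(-9,-12 \right)} + f} = \frac{1}{\left(-21 + 99\right) \left(\left(- \frac{1}{4}\right) \left(-9\right) - - \frac{3}{2}\right) + 38297} = \frac{1}{78 \left(\frac{9}{4} + \frac{3}{2}\right) + 38297} = \frac{1}{78 \cdot \frac{15}{4} + 38297} = \frac{1}{\frac{585}{2} + 38297} = \frac{1}{\frac{77179}{2}} = \frac{2}{77179}$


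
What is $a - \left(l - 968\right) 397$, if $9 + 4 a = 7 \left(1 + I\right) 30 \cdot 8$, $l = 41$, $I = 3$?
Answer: $\frac{1478787}{4} \approx 3.697 \cdot 10^{5}$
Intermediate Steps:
$a = \frac{6711}{4}$ ($a = - \frac{9}{4} + \frac{7 \left(1 + 3\right) 30 \cdot 8}{4} = - \frac{9}{4} + \frac{7 \cdot 4 \cdot 30 \cdot 8}{4} = - \frac{9}{4} + \frac{28 \cdot 30 \cdot 8}{4} = - \frac{9}{4} + \frac{840 \cdot 8}{4} = - \frac{9}{4} + \frac{1}{4} \cdot 6720 = - \frac{9}{4} + 1680 = \frac{6711}{4} \approx 1677.8$)
$a - \left(l - 968\right) 397 = \frac{6711}{4} - \left(41 - 968\right) 397 = \frac{6711}{4} - \left(-927\right) 397 = \frac{6711}{4} - -368019 = \frac{6711}{4} + 368019 = \frac{1478787}{4}$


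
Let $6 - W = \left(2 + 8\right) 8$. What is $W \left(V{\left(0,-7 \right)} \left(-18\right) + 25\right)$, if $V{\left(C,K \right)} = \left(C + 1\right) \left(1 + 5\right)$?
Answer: $6142$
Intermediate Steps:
$V{\left(C,K \right)} = 6 + 6 C$ ($V{\left(C,K \right)} = \left(1 + C\right) 6 = 6 + 6 C$)
$W = -74$ ($W = 6 - \left(2 + 8\right) 8 = 6 - 10 \cdot 8 = 6 - 80 = -74$)
$W \left(V{\left(0,-7 \right)} \left(-18\right) + 25\right) = - 74 \left(\left(6 + 6 \cdot 0\right) \left(-18\right) + 25\right) = - 74 \left(\left(6 + 0\right) \left(-18\right) + 25\right) = - 74 \left(6 \left(-18\right) + 25\right) = - 74 \left(-108 + 25\right) = \left(-74\right) \left(-83\right) = 6142$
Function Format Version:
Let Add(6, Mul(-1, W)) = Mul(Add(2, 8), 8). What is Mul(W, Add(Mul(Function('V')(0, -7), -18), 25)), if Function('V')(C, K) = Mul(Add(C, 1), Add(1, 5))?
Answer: 6142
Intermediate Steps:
Function('V')(C, K) = Add(6, Mul(6, C)) (Function('V')(C, K) = Mul(Add(1, C), 6) = Add(6, Mul(6, C)))
W = -74 (W = Add(6, Mul(-1, Mul(Add(2, 8), 8))) = Add(6, Mul(-1, Mul(10, 8))) = Add(6, Mul(-1, 80)) = Add(6, -80) = -74)
Mul(W, Add(Mul(Function('V')(0, -7), -18), 25)) = Mul(-74, Add(Mul(Add(6, Mul(6, 0)), -18), 25)) = Mul(-74, Add(Mul(Add(6, 0), -18), 25)) = Mul(-74, Add(Mul(6, -18), 25)) = Mul(-74, Add(-108, 25)) = Mul(-74, -83) = 6142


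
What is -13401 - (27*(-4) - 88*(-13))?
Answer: -14437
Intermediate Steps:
-13401 - (27*(-4) - 88*(-13)) = -13401 - (-108 + 1144) = -13401 - 1*1036 = -13401 - 1036 = -14437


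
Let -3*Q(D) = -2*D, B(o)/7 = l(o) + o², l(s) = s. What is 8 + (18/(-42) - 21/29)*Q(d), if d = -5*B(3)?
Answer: 9592/29 ≈ 330.76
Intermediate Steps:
B(o) = 7*o + 7*o² (B(o) = 7*(o + o²) = 7*o + 7*o²)
d = -420 (d = -35*3*(1 + 3) = -35*3*4 = -5*84 = -420)
Q(D) = 2*D/3 (Q(D) = -(-2)*D/3 = 2*D/3)
8 + (18/(-42) - 21/29)*Q(d) = 8 + (18/(-42) - 21/29)*((⅔)*(-420)) = 8 + (18*(-1/42) - 21*1/29)*(-280) = 8 + (-3/7 - 21/29)*(-280) = 8 - 234/203*(-280) = 8 + 9360/29 = 9592/29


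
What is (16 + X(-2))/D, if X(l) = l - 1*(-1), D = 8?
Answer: 15/8 ≈ 1.8750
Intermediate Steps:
X(l) = 1 + l (X(l) = l + 1 = 1 + l)
(16 + X(-2))/D = (16 + (1 - 2))/8 = (16 - 1)*(1/8) = 15*(1/8) = 15/8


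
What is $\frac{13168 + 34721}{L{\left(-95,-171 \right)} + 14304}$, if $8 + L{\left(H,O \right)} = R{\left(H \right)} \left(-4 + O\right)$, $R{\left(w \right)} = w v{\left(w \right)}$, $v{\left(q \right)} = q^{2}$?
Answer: $\frac{5321}{16672769} \approx 0.00031914$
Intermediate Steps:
$R{\left(w \right)} = w^{3}$ ($R{\left(w \right)} = w w^{2} = w^{3}$)
$L{\left(H,O \right)} = -8 + H^{3} \left(-4 + O\right)$
$\frac{13168 + 34721}{L{\left(-95,-171 \right)} + 14304} = \frac{13168 + 34721}{\left(-8 - 4 \left(-95\right)^{3} - 171 \left(-95\right)^{3}\right) + 14304} = \frac{47889}{\left(-8 - -3429500 - -146611125\right) + 14304} = \frac{47889}{\left(-8 + 3429500 + 146611125\right) + 14304} = \frac{47889}{150040617 + 14304} = \frac{47889}{150054921} = 47889 \cdot \frac{1}{150054921} = \frac{5321}{16672769}$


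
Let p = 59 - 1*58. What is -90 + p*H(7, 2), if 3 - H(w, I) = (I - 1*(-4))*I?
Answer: -99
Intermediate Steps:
H(w, I) = 3 - I*(4 + I) (H(w, I) = 3 - (I - 1*(-4))*I = 3 - (I + 4)*I = 3 - (4 + I)*I = 3 - I*(4 + I))
p = 1 (p = 59 - 58 = 1)
-90 + p*H(7, 2) = -90 + 1*(3 - 1*2**2 - 4*2) = -90 + 1*(3 - 1*4 - 8) = -90 + 1*(3 - 4 - 8) = -90 + 1*(-9) = -90 - 9 = -99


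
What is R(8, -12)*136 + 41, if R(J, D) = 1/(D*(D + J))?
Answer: 263/6 ≈ 43.833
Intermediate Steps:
R(J, D) = 1/(D*(D + J))
R(8, -12)*136 + 41 = (1/((-12)*(-12 + 8)))*136 + 41 = -1/12/(-4)*136 + 41 = -1/12*(-¼)*136 + 41 = (1/48)*136 + 41 = 17/6 + 41 = 263/6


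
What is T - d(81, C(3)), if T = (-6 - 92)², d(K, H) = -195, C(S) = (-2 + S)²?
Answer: 9799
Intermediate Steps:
T = 9604 (T = (-98)² = 9604)
T - d(81, C(3)) = 9604 - 1*(-195) = 9604 + 195 = 9799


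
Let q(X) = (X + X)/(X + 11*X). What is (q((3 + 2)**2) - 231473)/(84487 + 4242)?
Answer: -1388837/532374 ≈ -2.6088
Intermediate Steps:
q(X) = 1/6 (q(X) = (2*X)/((12*X)) = (2*X)*(1/(12*X)) = 1/6)
(q((3 + 2)**2) - 231473)/(84487 + 4242) = (1/6 - 231473)/(84487 + 4242) = -1388837/6/88729 = -1388837/6*1/88729 = -1388837/532374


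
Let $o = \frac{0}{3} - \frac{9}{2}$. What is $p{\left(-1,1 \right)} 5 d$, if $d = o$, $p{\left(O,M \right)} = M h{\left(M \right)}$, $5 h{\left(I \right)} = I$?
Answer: $- \frac{9}{2} \approx -4.5$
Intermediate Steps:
$h{\left(I \right)} = \frac{I}{5}$
$p{\left(O,M \right)} = \frac{M^{2}}{5}$ ($p{\left(O,M \right)} = M \frac{M}{5} = \frac{M^{2}}{5}$)
$o = - \frac{9}{2}$ ($o = 0 \cdot \frac{1}{3} - \frac{9}{2} = 0 - \frac{9}{2} = - \frac{9}{2} \approx -4.5$)
$d = - \frac{9}{2} \approx -4.5$
$p{\left(-1,1 \right)} 5 d = \frac{1^{2}}{5} \cdot 5 \left(- \frac{9}{2}\right) = \frac{1}{5} \cdot 1 \cdot 5 \left(- \frac{9}{2}\right) = \frac{1}{5} \cdot 5 \left(- \frac{9}{2}\right) = 1 \left(- \frac{9}{2}\right) = - \frac{9}{2}$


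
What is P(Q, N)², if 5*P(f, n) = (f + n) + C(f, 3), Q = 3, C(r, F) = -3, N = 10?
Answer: 4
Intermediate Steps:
P(f, n) = -⅗ + f/5 + n/5 (P(f, n) = ((f + n) - 3)/5 = (-3 + f + n)/5 = -⅗ + f/5 + n/5)
P(Q, N)² = (-⅗ + (⅕)*3 + (⅕)*10)² = (-⅗ + ⅗ + 2)² = 2² = 4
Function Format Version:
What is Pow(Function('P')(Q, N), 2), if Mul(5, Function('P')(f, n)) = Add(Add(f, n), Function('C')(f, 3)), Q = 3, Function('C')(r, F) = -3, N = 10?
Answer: 4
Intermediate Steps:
Function('P')(f, n) = Add(Rational(-3, 5), Mul(Rational(1, 5), f), Mul(Rational(1, 5), n)) (Function('P')(f, n) = Mul(Rational(1, 5), Add(Add(f, n), -3)) = Mul(Rational(1, 5), Add(-3, f, n)) = Add(Rational(-3, 5), Mul(Rational(1, 5), f), Mul(Rational(1, 5), n)))
Pow(Function('P')(Q, N), 2) = Pow(Add(Rational(-3, 5), Mul(Rational(1, 5), 3), Mul(Rational(1, 5), 10)), 2) = Pow(Add(Rational(-3, 5), Rational(3, 5), 2), 2) = Pow(2, 2) = 4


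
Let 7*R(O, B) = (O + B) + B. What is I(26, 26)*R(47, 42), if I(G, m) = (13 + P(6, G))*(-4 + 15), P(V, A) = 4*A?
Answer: 168597/7 ≈ 24085.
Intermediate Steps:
I(G, m) = 143 + 44*G (I(G, m) = (13 + 4*G)*(-4 + 15) = (13 + 4*G)*11 = 143 + 44*G)
R(O, B) = O/7 + 2*B/7 (R(O, B) = ((O + B) + B)/7 = ((B + O) + B)/7 = (O + 2*B)/7 = O/7 + 2*B/7)
I(26, 26)*R(47, 42) = (143 + 44*26)*((⅐)*47 + (2/7)*42) = (143 + 1144)*(47/7 + 12) = 1287*(131/7) = 168597/7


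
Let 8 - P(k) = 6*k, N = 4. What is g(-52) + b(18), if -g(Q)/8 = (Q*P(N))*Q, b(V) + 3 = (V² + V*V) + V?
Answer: 346775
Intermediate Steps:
P(k) = 8 - 6*k
b(V) = -3 + V + 2*V² (b(V) = -3 + ((V² + V*V) + V) = -3 + ((V² + V²) + V) = -3 + (2*V² + V) = -3 + (V + 2*V²) = -3 + V + 2*V²)
g(Q) = 128*Q² (g(Q) = -8*Q*(8 - 6*4)*Q = -8*Q*(8 - 24)*Q = -8*Q*(-16)*Q = -8*(-16*Q)*Q = -(-128)*Q² = 128*Q²)
g(-52) + b(18) = 128*(-52)² + (-3 + 18 + 2*18²) = 128*2704 + (-3 + 18 + 2*324) = 346112 + (-3 + 18 + 648) = 346112 + 663 = 346775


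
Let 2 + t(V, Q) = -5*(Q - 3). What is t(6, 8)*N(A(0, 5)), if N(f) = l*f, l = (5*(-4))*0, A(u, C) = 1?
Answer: 0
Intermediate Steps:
t(V, Q) = 13 - 5*Q (t(V, Q) = -2 - 5*(Q - 3) = -2 - 5*(-3 + Q) = -2 + (15 - 5*Q) = 13 - 5*Q)
l = 0 (l = -20*0 = 0)
N(f) = 0 (N(f) = 0*f = 0)
t(6, 8)*N(A(0, 5)) = (13 - 5*8)*0 = (13 - 40)*0 = -27*0 = 0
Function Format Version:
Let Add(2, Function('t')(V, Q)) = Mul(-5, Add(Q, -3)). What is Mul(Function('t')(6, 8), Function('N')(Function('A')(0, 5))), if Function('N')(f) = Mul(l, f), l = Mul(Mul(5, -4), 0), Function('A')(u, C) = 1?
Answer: 0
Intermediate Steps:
Function('t')(V, Q) = Add(13, Mul(-5, Q)) (Function('t')(V, Q) = Add(-2, Mul(-5, Add(Q, -3))) = Add(-2, Mul(-5, Add(-3, Q))) = Add(-2, Add(15, Mul(-5, Q))) = Add(13, Mul(-5, Q)))
l = 0 (l = Mul(-20, 0) = 0)
Function('N')(f) = 0 (Function('N')(f) = Mul(0, f) = 0)
Mul(Function('t')(6, 8), Function('N')(Function('A')(0, 5))) = Mul(Add(13, Mul(-5, 8)), 0) = Mul(Add(13, -40), 0) = Mul(-27, 0) = 0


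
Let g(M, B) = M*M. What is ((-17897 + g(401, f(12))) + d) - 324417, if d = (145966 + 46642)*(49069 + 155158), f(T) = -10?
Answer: 39335572503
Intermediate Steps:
g(M, B) = M²
d = 39335754016 (d = 192608*204227 = 39335754016)
((-17897 + g(401, f(12))) + d) - 324417 = ((-17897 + 401²) + 39335754016) - 324417 = ((-17897 + 160801) + 39335754016) - 324417 = (142904 + 39335754016) - 324417 = 39335896920 - 324417 = 39335572503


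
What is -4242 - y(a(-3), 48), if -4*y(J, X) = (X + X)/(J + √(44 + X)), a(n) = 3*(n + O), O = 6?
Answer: -46878/11 + 48*√23/11 ≈ -4240.7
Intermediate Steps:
a(n) = 18 + 3*n (a(n) = 3*(n + 6) = 3*(6 + n) = 18 + 3*n)
y(J, X) = -X/(2*(J + √(44 + X))) (y(J, X) = -(X + X)/(4*(J + √(44 + X))) = -2*X/(4*(J + √(44 + X))) = -X/(2*(J + √(44 + X))))
-4242 - y(a(-3), 48) = -4242 - (-1)*48/(2*(18 + 3*(-3)) + 2*√(44 + 48)) = -4242 - (-1)*48/(2*(18 - 9) + 2*√92) = -4242 - (-1)*48/(2*9 + 2*(2*√23)) = -4242 - (-1)*48/(18 + 4*√23) = -4242 - (-48)/(18 + 4*√23) = -4242 + 48/(18 + 4*√23)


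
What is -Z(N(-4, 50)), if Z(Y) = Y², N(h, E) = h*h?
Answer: -256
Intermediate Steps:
N(h, E) = h²
-Z(N(-4, 50)) = -((-4)²)² = -1*16² = -1*256 = -256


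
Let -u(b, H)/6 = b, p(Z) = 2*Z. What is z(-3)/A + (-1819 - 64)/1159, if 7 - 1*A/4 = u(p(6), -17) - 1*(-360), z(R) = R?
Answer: -2113015/1302716 ≈ -1.6220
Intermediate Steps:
u(b, H) = -6*b
A = -1124 (A = 28 - 4*(-12*6 - 1*(-360)) = 28 - 4*(-6*12 + 360) = 28 - 4*(-72 + 360) = 28 - 4*288 = 28 - 1152 = -1124)
z(-3)/A + (-1819 - 64)/1159 = -3/(-1124) + (-1819 - 64)/1159 = -3*(-1/1124) - 1883*1/1159 = 3/1124 - 1883/1159 = -2113015/1302716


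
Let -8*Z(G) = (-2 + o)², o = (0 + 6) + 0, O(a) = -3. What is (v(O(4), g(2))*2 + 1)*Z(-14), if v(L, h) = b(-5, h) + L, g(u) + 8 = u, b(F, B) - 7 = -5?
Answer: 2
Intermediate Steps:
b(F, B) = 2 (b(F, B) = 7 - 5 = 2)
g(u) = -8 + u
v(L, h) = 2 + L
o = 6 (o = 6 + 0 = 6)
Z(G) = -2 (Z(G) = -(-2 + 6)²/8 = -⅛*4² = -⅛*16 = -2)
(v(O(4), g(2))*2 + 1)*Z(-14) = ((2 - 3)*2 + 1)*(-2) = (-1*2 + 1)*(-2) = (-2 + 1)*(-2) = -1*(-2) = 2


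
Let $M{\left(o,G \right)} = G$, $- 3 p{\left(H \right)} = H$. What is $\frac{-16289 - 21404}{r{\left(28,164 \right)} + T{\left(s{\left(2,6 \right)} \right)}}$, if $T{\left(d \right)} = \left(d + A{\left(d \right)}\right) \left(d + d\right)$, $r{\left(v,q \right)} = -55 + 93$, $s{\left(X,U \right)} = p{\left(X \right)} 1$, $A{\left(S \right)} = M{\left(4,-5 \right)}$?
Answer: $- \frac{339237}{410} \approx -827.41$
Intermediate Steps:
$p{\left(H \right)} = - \frac{H}{3}$
$A{\left(S \right)} = -5$
$s{\left(X,U \right)} = - \frac{X}{3}$ ($s{\left(X,U \right)} = - \frac{X}{3} \cdot 1 = - \frac{X}{3}$)
$r{\left(v,q \right)} = 38$
$T{\left(d \right)} = 2 d \left(-5 + d\right)$ ($T{\left(d \right)} = \left(d - 5\right) \left(d + d\right) = \left(-5 + d\right) 2 d = 2 d \left(-5 + d\right)$)
$\frac{-16289 - 21404}{r{\left(28,164 \right)} + T{\left(s{\left(2,6 \right)} \right)}} = \frac{-16289 - 21404}{38 + 2 \left(\left(- \frac{1}{3}\right) 2\right) \left(-5 - \frac{2}{3}\right)} = - \frac{37693}{38 + 2 \left(- \frac{2}{3}\right) \left(-5 - \frac{2}{3}\right)} = - \frac{37693}{38 + 2 \left(- \frac{2}{3}\right) \left(- \frac{17}{3}\right)} = - \frac{37693}{38 + \frac{68}{9}} = - \frac{37693}{\frac{410}{9}} = \left(-37693\right) \frac{9}{410} = - \frac{339237}{410}$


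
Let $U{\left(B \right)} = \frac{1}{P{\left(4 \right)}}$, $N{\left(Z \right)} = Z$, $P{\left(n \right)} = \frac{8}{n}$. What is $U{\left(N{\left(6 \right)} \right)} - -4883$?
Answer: $\frac{9767}{2} \approx 4883.5$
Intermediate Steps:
$U{\left(B \right)} = \frac{1}{2}$ ($U{\left(B \right)} = \frac{1}{8 \cdot \frac{1}{4}} = \frac{1}{2}$)
$U{\left(N{\left(6 \right)} \right)} - -4883 = \frac{1}{2} - -4883 = \frac{1}{2} + 4883 = \frac{9767}{2}$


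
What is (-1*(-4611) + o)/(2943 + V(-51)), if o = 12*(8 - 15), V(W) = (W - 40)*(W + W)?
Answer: 1509/4075 ≈ 0.37031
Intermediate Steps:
V(W) = 2*W*(-40 + W) (V(W) = (-40 + W)*(2*W) = 2*W*(-40 + W))
o = -84 (o = 12*(-7) = -84)
(-1*(-4611) + o)/(2943 + V(-51)) = (-1*(-4611) - 84)/(2943 + 2*(-51)*(-40 - 51)) = (4611 - 84)/(2943 + 2*(-51)*(-91)) = 4527/(2943 + 9282) = 4527/12225 = 4527*(1/12225) = 1509/4075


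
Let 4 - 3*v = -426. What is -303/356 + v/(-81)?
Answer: -226709/86508 ≈ -2.6207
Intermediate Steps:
v = 430/3 (v = 4/3 - ⅓*(-426) = 4/3 + 142 = 430/3 ≈ 143.33)
-303/356 + v/(-81) = -303/356 + (430/3)/(-81) = -303*1/356 + (430/3)*(-1/81) = -303/356 - 430/243 = -226709/86508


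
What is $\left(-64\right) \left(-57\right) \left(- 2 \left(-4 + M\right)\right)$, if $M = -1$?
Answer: $36480$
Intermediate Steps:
$\left(-64\right) \left(-57\right) \left(- 2 \left(-4 + M\right)\right) = \left(-64\right) \left(-57\right) \left(- 2 \left(-4 - 1\right)\right) = 3648 \left(\left(-2\right) \left(-5\right)\right) = 3648 \cdot 10 = 36480$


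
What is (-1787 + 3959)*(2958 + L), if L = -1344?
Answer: 3505608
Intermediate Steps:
(-1787 + 3959)*(2958 + L) = (-1787 + 3959)*(2958 - 1344) = 2172*1614 = 3505608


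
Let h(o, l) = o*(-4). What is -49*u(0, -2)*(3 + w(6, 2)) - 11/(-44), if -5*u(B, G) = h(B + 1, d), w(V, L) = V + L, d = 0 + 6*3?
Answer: -8619/20 ≈ -430.95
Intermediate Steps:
d = 18 (d = 0 + 18 = 18)
h(o, l) = -4*o
w(V, L) = L + V
u(B, G) = ⅘ + 4*B/5 (u(B, G) = -(-4)*(B + 1)/5 = -(-4)*(1 + B)/5 = -(-4 - 4*B)/5 = ⅘ + 4*B/5)
-49*u(0, -2)*(3 + w(6, 2)) - 11/(-44) = -49*(⅘ + (⅘)*0)*(3 + (2 + 6)) - 11/(-44) = -49*(⅘ + 0)*(3 + 8) - 11*(-1/44) = -196*11/5 + ¼ = -49*44/5 + ¼ = -2156/5 + ¼ = -8619/20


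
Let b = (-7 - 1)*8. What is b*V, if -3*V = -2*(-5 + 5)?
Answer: 0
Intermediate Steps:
b = -64 (b = -8*8 = -64)
V = 0 (V = -(-2)*(-5 + 5)/3 = -(-2)*0/3 = -1/3*0 = 0)
b*V = -64*0 = 0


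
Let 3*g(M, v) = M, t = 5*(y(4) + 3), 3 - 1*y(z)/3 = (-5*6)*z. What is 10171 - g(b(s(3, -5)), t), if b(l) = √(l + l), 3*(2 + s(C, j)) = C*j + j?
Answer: 10171 - 2*I*√39/9 ≈ 10171.0 - 1.3878*I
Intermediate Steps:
y(z) = 9 + 90*z (y(z) = 9 - 3*(-5*6)*z = 9 - (-90)*z = 9 + 90*z)
s(C, j) = -2 + j/3 + C*j/3 (s(C, j) = -2 + (C*j + j)/3 = -2 + (j + C*j)/3 = -2 + (j/3 + C*j/3) = -2 + j/3 + C*j/3)
t = 1860 (t = 5*((9 + 90*4) + 3) = 5*((9 + 360) + 3) = 5*(369 + 3) = 5*372 = 1860)
b(l) = √2*√l (b(l) = √(2*l) = √2*√l)
g(M, v) = M/3
10171 - g(b(s(3, -5)), t) = 10171 - √2*√(-2 + (⅓)*(-5) + (⅓)*3*(-5))/3 = 10171 - √2*√(-2 - 5/3 - 5)/3 = 10171 - √2*√(-26/3)/3 = 10171 - √2*(I*√78/3)/3 = 10171 - 2*I*√39/3/3 = 10171 - 2*I*√39/9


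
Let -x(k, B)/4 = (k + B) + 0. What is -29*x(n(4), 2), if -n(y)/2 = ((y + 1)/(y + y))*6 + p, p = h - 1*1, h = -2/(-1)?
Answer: -870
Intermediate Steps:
h = 2 (h = -2*(-1) = 2)
p = 1 (p = 2 - 1*1 = 2 - 1 = 1)
n(y) = -2 - 6*(1 + y)/y (n(y) = -2*(((y + 1)/(y + y))*6 + 1) = -2*(((1 + y)/((2*y)))*6 + 1) = -2*(((1 + y)*(1/(2*y)))*6 + 1) = -2*(((1 + y)/(2*y))*6 + 1) = -2*(3*(1 + y)/y + 1) = -2*(1 + 3*(1 + y)/y) = -2 - 6*(1 + y)/y)
x(k, B) = -4*B - 4*k (x(k, B) = -4*((k + B) + 0) = -4*((B + k) + 0) = -4*(B + k) = -4*B - 4*k)
-29*x(n(4), 2) = -29*(-4*2 - 4*(-8 - 6/4)) = -29*(-8 - 4*(-8 - 6*1/4)) = -29*(-8 - 4*(-8 - 3/2)) = -29*(-8 - 4*(-19/2)) = -29*(-8 + 38) = -29*30 = -870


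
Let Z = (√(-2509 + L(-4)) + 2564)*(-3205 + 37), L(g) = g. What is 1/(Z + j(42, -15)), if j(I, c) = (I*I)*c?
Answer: I/(36*(-226367*I + 88*√2513)) ≈ -1.2266e-7 + 2.3905e-9*I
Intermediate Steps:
j(I, c) = c*I² (j(I, c) = I²*c = c*I²)
Z = -8122752 - 3168*I*√2513 (Z = (√(-2509 - 4) + 2564)*(-3205 + 37) = (√(-2513) + 2564)*(-3168) = (I*√2513 + 2564)*(-3168) = (2564 + I*√2513)*(-3168) = -8122752 - 3168*I*√2513 ≈ -8.1228e+6 - 1.5881e+5*I)
1/(Z + j(42, -15)) = 1/((-8122752 - 3168*I*√2513) - 15*42²) = 1/((-8122752 - 3168*I*√2513) - 15*1764) = 1/((-8122752 - 3168*I*√2513) - 26460) = 1/(-8149212 - 3168*I*√2513)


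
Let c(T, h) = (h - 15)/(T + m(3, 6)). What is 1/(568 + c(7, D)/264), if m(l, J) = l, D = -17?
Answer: 165/93718 ≈ 0.0017606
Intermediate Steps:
c(T, h) = (-15 + h)/(3 + T) (c(T, h) = (h - 15)/(T + 3) = (-15 + h)/(3 + T))
1/(568 + c(7, D)/264) = 1/(568 + ((-15 - 17)/(3 + 7))/264) = 1/(568 + (-32/10)*(1/264)) = 1/(568 + ((1/10)*(-32))*(1/264)) = 1/(568 - 16/5*1/264) = 1/(568 - 2/165) = 1/(93718/165) = 165/93718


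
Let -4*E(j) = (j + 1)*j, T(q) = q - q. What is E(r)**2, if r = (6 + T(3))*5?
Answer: 216225/4 ≈ 54056.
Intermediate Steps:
T(q) = 0
r = 30 (r = (6 + 0)*5 = 6*5 = 30)
E(j) = -j*(1 + j)/4 (E(j) = -(j + 1)*j/4 = -(1 + j)*j/4 = -j*(1 + j)/4)
E(r)**2 = (-1/4*30*(1 + 30))**2 = (-1/4*30*31)**2 = (-465/2)**2 = 216225/4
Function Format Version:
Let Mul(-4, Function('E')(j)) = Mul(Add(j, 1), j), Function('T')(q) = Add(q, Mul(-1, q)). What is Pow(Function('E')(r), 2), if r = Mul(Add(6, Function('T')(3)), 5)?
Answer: Rational(216225, 4) ≈ 54056.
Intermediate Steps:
Function('T')(q) = 0
r = 30 (r = Mul(Add(6, 0), 5) = Mul(6, 5) = 30)
Function('E')(j) = Mul(Rational(-1, 4), j, Add(1, j)) (Function('E')(j) = Mul(Rational(-1, 4), Mul(Add(j, 1), j)) = Mul(Rational(-1, 4), Mul(Add(1, j), j)) = Mul(Rational(-1, 4), Mul(j, Add(1, j))) = Mul(Rational(-1, 4), j, Add(1, j)))
Pow(Function('E')(r), 2) = Pow(Mul(Rational(-1, 4), 30, Add(1, 30)), 2) = Pow(Mul(Rational(-1, 4), 30, 31), 2) = Pow(Rational(-465, 2), 2) = Rational(216225, 4)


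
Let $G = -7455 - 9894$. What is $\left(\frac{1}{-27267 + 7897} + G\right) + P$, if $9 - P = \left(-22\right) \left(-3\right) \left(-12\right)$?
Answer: $- \frac{320534761}{19370} \approx -16548.0$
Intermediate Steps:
$G = -17349$ ($G = -7455 - 9894 = -17349$)
$P = 801$ ($P = 9 - \left(-22\right) \left(-3\right) \left(-12\right) = 9 - 66 \left(-12\right) = 9 - -792 = 9 + 792 = 801$)
$\left(\frac{1}{-27267 + 7897} + G\right) + P = \left(\frac{1}{-27267 + 7897} - 17349\right) + 801 = \left(\frac{1}{-19370} - 17349\right) + 801 = \left(- \frac{1}{19370} - 17349\right) + 801 = - \frac{336050131}{19370} + 801 = - \frac{320534761}{19370}$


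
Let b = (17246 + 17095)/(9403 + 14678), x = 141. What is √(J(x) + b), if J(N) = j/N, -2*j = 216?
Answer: √93953939953/377269 ≈ 0.81247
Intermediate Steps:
j = -108 (j = -½*216 = -108)
J(N) = -108/N
b = 11447/8027 (b = 34341/24081 = 34341*(1/24081) = 11447/8027 ≈ 1.4261)
√(J(x) + b) = √(-108/141 + 11447/8027) = √(-108*1/141 + 11447/8027) = √(-36/47 + 11447/8027) = √(249037/377269) = √93953939953/377269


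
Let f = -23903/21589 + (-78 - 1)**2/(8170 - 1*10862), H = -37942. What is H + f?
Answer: -2205296607721/58117588 ≈ -37945.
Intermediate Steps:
f = -199083825/58117588 (f = -23903*1/21589 + (-79)**2/(8170 - 10862) = -23903/21589 + 6241/(-2692) = -23903/21589 + 6241*(-1/2692) = -23903/21589 - 6241/2692 = -199083825/58117588 ≈ -3.4255)
H + f = -37942 - 199083825/58117588 = -2205296607721/58117588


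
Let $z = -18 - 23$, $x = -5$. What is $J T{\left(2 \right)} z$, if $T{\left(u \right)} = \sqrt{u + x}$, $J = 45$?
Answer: $- 1845 i \sqrt{3} \approx - 3195.6 i$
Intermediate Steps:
$z = -41$
$T{\left(u \right)} = \sqrt{-5 + u}$ ($T{\left(u \right)} = \sqrt{u - 5} = \sqrt{-5 + u}$)
$J T{\left(2 \right)} z = 45 \sqrt{-5 + 2} \left(-41\right) = 45 \sqrt{-3} \left(-41\right) = 45 i \sqrt{3} \left(-41\right) = - 1845 i \sqrt{3}$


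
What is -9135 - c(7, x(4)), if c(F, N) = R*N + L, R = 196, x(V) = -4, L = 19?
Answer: -8370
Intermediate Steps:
c(F, N) = 19 + 196*N (c(F, N) = 196*N + 19 = 19 + 196*N)
-9135 - c(7, x(4)) = -9135 - (19 + 196*(-4)) = -9135 - (19 - 784) = -9135 - 1*(-765) = -9135 + 765 = -8370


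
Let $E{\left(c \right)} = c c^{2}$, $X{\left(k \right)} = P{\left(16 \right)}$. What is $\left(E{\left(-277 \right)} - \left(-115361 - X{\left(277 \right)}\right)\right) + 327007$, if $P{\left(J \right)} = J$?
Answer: $-20811549$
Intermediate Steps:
$X{\left(k \right)} = 16$
$E{\left(c \right)} = c^{3}$
$\left(E{\left(-277 \right)} - \left(-115361 - X{\left(277 \right)}\right)\right) + 327007 = \left(\left(-277\right)^{3} + \left(\left(102051 + 16\right) - -13310\right)\right) + 327007 = \left(-21253933 + \left(102067 + \left(13386 - 76\right)\right)\right) + 327007 = \left(-21253933 + \left(102067 + 13310\right)\right) + 327007 = \left(-21253933 + 115377\right) + 327007 = -21138556 + 327007 = -20811549$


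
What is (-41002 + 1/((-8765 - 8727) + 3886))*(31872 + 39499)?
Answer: -39815969085023/13606 ≈ -2.9264e+9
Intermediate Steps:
(-41002 + 1/((-8765 - 8727) + 3886))*(31872 + 39499) = (-41002 + 1/(-17492 + 3886))*71371 = (-41002 + 1/(-13606))*71371 = (-41002 - 1/13606)*71371 = -557873213/13606*71371 = -39815969085023/13606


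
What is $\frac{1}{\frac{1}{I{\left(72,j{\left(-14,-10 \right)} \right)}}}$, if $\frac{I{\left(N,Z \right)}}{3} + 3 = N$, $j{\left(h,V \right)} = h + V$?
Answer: $207$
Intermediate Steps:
$j{\left(h,V \right)} = V + h$
$I{\left(N,Z \right)} = -9 + 3 N$
$\frac{1}{\frac{1}{I{\left(72,j{\left(-14,-10 \right)} \right)}}} = \frac{1}{\frac{1}{-9 + 3 \cdot 72}} = \frac{1}{\frac{1}{-9 + 216}} = \frac{1}{\frac{1}{207}} = 207$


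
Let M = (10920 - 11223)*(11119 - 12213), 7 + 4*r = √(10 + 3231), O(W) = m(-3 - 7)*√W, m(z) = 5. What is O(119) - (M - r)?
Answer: -1325935/4 + 5*√119 + √3241/4 ≈ -3.3142e+5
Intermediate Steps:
O(W) = 5*√W
r = -7/4 + √3241/4 (r = -7/4 + √(10 + 3231)/4 = -7/4 + √3241/4 ≈ 12.482)
M = 331482 (M = -303*(-1094) = 331482)
O(119) - (M - r) = 5*√119 - (331482 - (-7/4 + √3241/4)) = 5*√119 - (331482 + (7/4 - √3241/4)) = 5*√119 - (1325935/4 - √3241/4) = 5*√119 + (-1325935/4 + √3241/4) = -1325935/4 + 5*√119 + √3241/4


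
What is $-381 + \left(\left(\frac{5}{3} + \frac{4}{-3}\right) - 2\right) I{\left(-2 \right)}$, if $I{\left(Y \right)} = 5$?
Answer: $- \frac{1168}{3} \approx -389.33$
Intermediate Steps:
$-381 + \left(\left(\frac{5}{3} + \frac{4}{-3}\right) - 2\right) I{\left(-2 \right)} = -381 + \left(\left(\frac{5}{3} + \frac{4}{-3}\right) - 2\right) 5 = -381 + \left(\left(5 \cdot \frac{1}{3} + 4 \left(- \frac{1}{3}\right)\right) - 2\right) 5 = -381 + \left(\left(\frac{5}{3} - \frac{4}{3}\right) - 2\right) 5 = -381 + \left(\frac{1}{3} - 2\right) 5 = -381 - \frac{25}{3} = - \frac{1168}{3}$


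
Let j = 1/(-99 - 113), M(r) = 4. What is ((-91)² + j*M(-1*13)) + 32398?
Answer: 2155986/53 ≈ 40679.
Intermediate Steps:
j = -1/212 (j = 1/(-212) = -1/212 ≈ -0.0047170)
((-91)² + j*M(-1*13)) + 32398 = ((-91)² - 1/212*4) + 32398 = (8281 - 1/53) + 32398 = 438892/53 + 32398 = 2155986/53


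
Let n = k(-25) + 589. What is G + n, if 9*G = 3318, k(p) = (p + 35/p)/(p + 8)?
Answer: 244601/255 ≈ 959.22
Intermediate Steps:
k(p) = (p + 35/p)/(8 + p)
G = 1106/3 (G = (⅑)*3318 = 1106/3 ≈ 368.67)
n = 50197/85 (n = (35 + (-25)²)/((-25)*(8 - 25)) + 589 = -1/25*(35 + 625)/(-17) + 589 = -1/25*(-1/17)*660 + 589 = 132/85 + 589 = 50197/85 ≈ 590.55)
G + n = 1106/3 + 50197/85 = 244601/255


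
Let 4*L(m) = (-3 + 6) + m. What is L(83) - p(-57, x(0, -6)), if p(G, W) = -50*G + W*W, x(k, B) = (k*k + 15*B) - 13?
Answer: -26875/2 ≈ -13438.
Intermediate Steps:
L(m) = ¾ + m/4 (L(m) = ((-3 + 6) + m)/4 = (3 + m)/4 = ¾ + m/4)
x(k, B) = -13 + k² + 15*B (x(k, B) = (k² + 15*B) - 13 = -13 + k² + 15*B)
p(G, W) = W² - 50*G (p(G, W) = -50*G + W² = W² - 50*G)
L(83) - p(-57, x(0, -6)) = (¾ + (¼)*83) - ((-13 + 0² + 15*(-6))² - 50*(-57)) = (¾ + 83/4) - ((-13 + 0 - 90)² + 2850) = 43/2 - ((-103)² + 2850) = 43/2 - (10609 + 2850) = 43/2 - 1*13459 = 43/2 - 13459 = -26875/2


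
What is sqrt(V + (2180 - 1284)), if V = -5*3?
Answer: sqrt(881) ≈ 29.682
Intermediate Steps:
V = -15
sqrt(V + (2180 - 1284)) = sqrt(-15 + (2180 - 1284)) = sqrt(-15 + 896) = sqrt(881)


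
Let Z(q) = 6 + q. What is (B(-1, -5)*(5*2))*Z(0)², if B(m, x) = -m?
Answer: 360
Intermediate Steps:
(B(-1, -5)*(5*2))*Z(0)² = ((-1*(-1))*(5*2))*(6 + 0)² = (1*10)*6² = 10*36 = 360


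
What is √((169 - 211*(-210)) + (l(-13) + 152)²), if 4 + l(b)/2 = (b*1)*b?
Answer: √276803 ≈ 526.12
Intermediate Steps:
l(b) = -8 + 2*b² (l(b) = -8 + 2*((b*1)*b) = -8 + 2*(b*b) = -8 + 2*b²)
√((169 - 211*(-210)) + (l(-13) + 152)²) = √((169 - 211*(-210)) + ((-8 + 2*(-13)²) + 152)²) = √((169 + 44310) + ((-8 + 2*169) + 152)²) = √(44479 + ((-8 + 338) + 152)²) = √(44479 + (330 + 152)²) = √(44479 + 482²) = √(44479 + 232324) = √276803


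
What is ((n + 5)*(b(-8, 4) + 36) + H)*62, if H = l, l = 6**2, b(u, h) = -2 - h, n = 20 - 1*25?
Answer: 2232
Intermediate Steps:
n = -5 (n = 20 - 25 = -5)
l = 36
H = 36
((n + 5)*(b(-8, 4) + 36) + H)*62 = ((-5 + 5)*((-2 - 1*4) + 36) + 36)*62 = (0*((-2 - 4) + 36) + 36)*62 = (0*(-6 + 36) + 36)*62 = (0*30 + 36)*62 = (0 + 36)*62 = 36*62 = 2232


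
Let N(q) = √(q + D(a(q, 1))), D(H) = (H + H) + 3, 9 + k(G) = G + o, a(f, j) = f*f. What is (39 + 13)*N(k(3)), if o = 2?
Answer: 52*√31 ≈ 289.52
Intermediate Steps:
a(f, j) = f²
k(G) = -7 + G (k(G) = -9 + (G + 2) = -9 + (2 + G) = -7 + G)
D(H) = 3 + 2*H (D(H) = 2*H + 3 = 3 + 2*H)
N(q) = √(3 + q + 2*q²) (N(q) = √(q + (3 + 2*q²)) = √(3 + q + 2*q²))
(39 + 13)*N(k(3)) = (39 + 13)*√(3 + (-7 + 3) + 2*(-7 + 3)²) = 52*√(3 - 4 + 2*(-4)²) = 52*√(3 - 4 + 2*16) = 52*√(3 - 4 + 32) = 52*√31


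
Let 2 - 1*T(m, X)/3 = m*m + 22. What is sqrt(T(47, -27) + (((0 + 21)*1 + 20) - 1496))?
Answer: I*sqrt(8142) ≈ 90.233*I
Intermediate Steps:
T(m, X) = -60 - 3*m**2 (T(m, X) = 6 - 3*(m*m + 22) = 6 - 3*(m**2 + 22) = 6 - 3*(22 + m**2) = 6 + (-66 - 3*m**2) = -60 - 3*m**2)
sqrt(T(47, -27) + (((0 + 21)*1 + 20) - 1496)) = sqrt((-60 - 3*47**2) + (((0 + 21)*1 + 20) - 1496)) = sqrt((-60 - 3*2209) + ((21*1 + 20) - 1496)) = sqrt((-60 - 6627) + ((21 + 20) - 1496)) = sqrt(-6687 + (41 - 1496)) = sqrt(-6687 - 1455) = sqrt(-8142) = I*sqrt(8142)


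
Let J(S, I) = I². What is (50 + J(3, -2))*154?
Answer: 8316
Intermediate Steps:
(50 + J(3, -2))*154 = (50 + (-2)²)*154 = (50 + 4)*154 = 54*154 = 8316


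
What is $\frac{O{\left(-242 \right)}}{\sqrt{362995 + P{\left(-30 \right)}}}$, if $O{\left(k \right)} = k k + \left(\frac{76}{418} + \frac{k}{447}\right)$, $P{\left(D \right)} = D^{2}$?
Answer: $\frac{57591484 \sqrt{363895}}{357854343} \approx 97.082$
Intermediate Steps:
$O{\left(k \right)} = \frac{2}{11} + k^{2} + \frac{k}{447}$ ($O{\left(k \right)} = k^{2} + \left(76 \cdot \frac{1}{418} + k \frac{1}{447}\right) = k^{2} + \left(\frac{2}{11} + \frac{k}{447}\right) = \frac{2}{11} + k^{2} + \frac{k}{447}$)
$\frac{O{\left(-242 \right)}}{\sqrt{362995 + P{\left(-30 \right)}}} = \frac{\frac{2}{11} + \left(-242\right)^{2} + \frac{1}{447} \left(-242\right)}{\sqrt{362995 + \left(-30\right)^{2}}} = \frac{\frac{2}{11} + 58564 - \frac{242}{447}}{\sqrt{362995 + 900}} = \frac{287957420}{4917 \sqrt{363895}} = \frac{287957420 \frac{\sqrt{363895}}{363895}}{4917} = \frac{57591484 \sqrt{363895}}{357854343}$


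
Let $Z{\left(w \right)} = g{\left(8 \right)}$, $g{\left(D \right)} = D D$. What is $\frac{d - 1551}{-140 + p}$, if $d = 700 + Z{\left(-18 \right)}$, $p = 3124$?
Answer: $- \frac{787}{2984} \approx -0.26374$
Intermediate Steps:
$g{\left(D \right)} = D^{2}$
$Z{\left(w \right)} = 64$ ($Z{\left(w \right)} = 8^{2} = 64$)
$d = 764$ ($d = 700 + 64 = 764$)
$\frac{d - 1551}{-140 + p} = \frac{764 - 1551}{-140 + 3124} = - \frac{787}{2984}$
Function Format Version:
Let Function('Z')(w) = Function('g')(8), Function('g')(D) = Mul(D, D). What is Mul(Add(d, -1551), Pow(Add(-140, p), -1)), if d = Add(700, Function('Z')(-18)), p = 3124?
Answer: Rational(-787, 2984) ≈ -0.26374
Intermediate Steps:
Function('g')(D) = Pow(D, 2)
Function('Z')(w) = 64 (Function('Z')(w) = Pow(8, 2) = 64)
d = 764 (d = Add(700, 64) = 764)
Mul(Add(d, -1551), Pow(Add(-140, p), -1)) = Mul(Add(764, -1551), Pow(Add(-140, 3124), -1)) = Mul(-787, Pow(2984, -1)) = Mul(-787, Rational(1, 2984)) = Rational(-787, 2984)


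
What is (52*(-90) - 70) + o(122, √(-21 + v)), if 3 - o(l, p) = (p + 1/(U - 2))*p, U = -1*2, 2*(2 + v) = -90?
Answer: -4679 + I*√17/2 ≈ -4679.0 + 2.0616*I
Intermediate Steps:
v = -47 (v = -2 + (½)*(-90) = -2 - 45 = -47)
U = -2
o(l, p) = 3 - p*(-¼ + p) (o(l, p) = 3 - (p + 1/(-2 - 2))*p = 3 - (p + 1/(-4))*p = 3 - (p - ¼)*p = 3 - (-¼ + p)*p = 3 - p*(-¼ + p))
(52*(-90) - 70) + o(122, √(-21 + v)) = (52*(-90) - 70) + (3 - (√(-21 - 47))² + √(-21 - 47)/4) = (-4680 - 70) + (3 - (√(-68))² + √(-68)/4) = -4750 + (3 - (2*I*√17)² + (2*I*√17)/4) = -4750 + (3 - 1*(-68) + I*√17/2) = -4750 + (3 + 68 + I*√17/2) = -4750 + (71 + I*√17/2) = -4679 + I*√17/2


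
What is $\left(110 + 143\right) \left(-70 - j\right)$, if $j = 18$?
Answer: $-22264$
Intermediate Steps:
$\left(110 + 143\right) \left(-70 - j\right) = \left(110 + 143\right) \left(-70 - 18\right) = 253 \left(-70 - 18\right) = 253 \left(-88\right) = -22264$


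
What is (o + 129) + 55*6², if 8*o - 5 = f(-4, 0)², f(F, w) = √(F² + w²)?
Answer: 16893/8 ≈ 2111.6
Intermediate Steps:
o = 21/8 (o = 5/8 + (√((-4)² + 0²))²/8 = 5/8 + (√(16 + 0))²/8 = 5/8 + (√16)²/8 = 5/8 + (⅛)*4² = 5/8 + (⅛)*16 = 5/8 + 2 = 21/8 ≈ 2.6250)
(o + 129) + 55*6² = (21/8 + 129) + 55*6² = 1053/8 + 55*36 = 1053/8 + 1980 = 16893/8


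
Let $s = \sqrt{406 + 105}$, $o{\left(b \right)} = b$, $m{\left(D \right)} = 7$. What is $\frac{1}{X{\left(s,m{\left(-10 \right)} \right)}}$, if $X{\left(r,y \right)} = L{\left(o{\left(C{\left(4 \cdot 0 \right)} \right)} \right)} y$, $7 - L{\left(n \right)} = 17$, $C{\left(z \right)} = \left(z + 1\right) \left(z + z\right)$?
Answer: $- \frac{1}{70} \approx -0.014286$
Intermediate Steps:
$C{\left(z \right)} = 2 z \left(1 + z\right)$ ($C{\left(z \right)} = \left(1 + z\right) 2 z = 2 z \left(1 + z\right)$)
$L{\left(n \right)} = -10$ ($L{\left(n \right)} = 7 - 17 = -10$)
$s = \sqrt{511} \approx 22.605$
$X{\left(r,y \right)} = - 10 y$
$\frac{1}{X{\left(s,m{\left(-10 \right)} \right)}} = \frac{1}{\left(-10\right) 7} = \frac{1}{-70} = - \frac{1}{70}$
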